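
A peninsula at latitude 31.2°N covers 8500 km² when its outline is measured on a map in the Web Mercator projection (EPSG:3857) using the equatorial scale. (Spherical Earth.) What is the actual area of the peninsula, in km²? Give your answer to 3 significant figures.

6220 km²

The Mercator projection is conformal; its linear scale factor is the same in every direction and equals sec φ = 1/cos φ.
Areal scale = k² = sec²φ = 1/cos²(31.2°) = 1/0.8554² = 1.367.
True area = apparent / (areal scale) = 8500 / 1.367 ≈ 6220 km².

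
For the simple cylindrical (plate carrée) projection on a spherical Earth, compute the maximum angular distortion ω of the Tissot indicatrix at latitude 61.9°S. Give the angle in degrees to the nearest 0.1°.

For the equirectangular projection with φ₀ = 0 (plate carrée), h = 1 along meridians and k = sec φ along parallels.
At 61.9°: h = 1.000, k = 2.123; principal scales a = 2.123, b = 1.000.
sin(ω/2) = (a − b)/(a + b) = 1.123/3.123 = 0.3596, so ω = 2 arcsin(0.3596) ≈ 42.2°.

42.2°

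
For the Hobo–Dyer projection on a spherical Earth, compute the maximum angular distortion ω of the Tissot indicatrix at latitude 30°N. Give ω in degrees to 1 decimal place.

The Hobo–Dyer projection is cylindrical equal-area with φ₀ = 37.5°. For cylindrical equal-area with standard parallel φ₀, h = cos φ / cos φ₀ and k = cos φ₀ / cos φ, so h·k = 1.
At 30°: h = 1.092, k = 0.9161; principal scales a = 1.092, b = 0.9161.
sin(ω/2) = (a − b)/(a + b) = 0.1755/2.008 = 0.08742, so ω = 2 arcsin(0.08742) ≈ 10.0°.

10.0°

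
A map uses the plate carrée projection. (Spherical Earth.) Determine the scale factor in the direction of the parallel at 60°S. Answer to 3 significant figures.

In the plate carrée (x = Rλ, y = Rφ), meridians are true-scale (h = 1) and parallels are stretched by k = sec φ.
k = 1/cos 60° = 1/0.5000 = 2.000.

2.00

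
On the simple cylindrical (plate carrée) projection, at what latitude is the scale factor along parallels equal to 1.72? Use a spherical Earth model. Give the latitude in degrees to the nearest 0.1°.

54.5°

Plate carrée: h = 1, k = sec φ along parallels.
sec φ = 1.72  ⇒  cos φ = 0.5814  ⇒  φ ≈ 54.5°.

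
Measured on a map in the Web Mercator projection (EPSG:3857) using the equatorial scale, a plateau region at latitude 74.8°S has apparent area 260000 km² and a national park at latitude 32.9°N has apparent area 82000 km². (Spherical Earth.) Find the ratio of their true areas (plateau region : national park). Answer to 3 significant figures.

Since Mercator area scale is 1/cos²φ, the true area equals the apparent area multiplied by cos²φ.
True area of plateau region: 260000 × cos²(74.8°) = 260000 × 0.06874 = 17870 km².
True area of national park: 82000 × cos²(32.9°) = 82000 × 0.7050 = 57810 km².
Ratio = 17870 / 57810 ≈ 0.309.

0.309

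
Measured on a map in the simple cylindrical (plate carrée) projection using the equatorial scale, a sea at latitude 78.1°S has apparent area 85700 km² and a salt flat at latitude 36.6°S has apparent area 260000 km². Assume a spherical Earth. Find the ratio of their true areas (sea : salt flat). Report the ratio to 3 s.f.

0.0847

Plate carrée has h = 1 and k = sec φ, giving areal scale sec φ; true area = (apparent area) · cos φ.
True area of sea: 85700 × cos(78.1°) = 85700 × 0.2062 = 17670 km².
True area of salt flat: 260000 × cos(36.6°) = 260000 × 0.8028 = 208700 km².
Ratio = 17670 / 208700 ≈ 0.0847.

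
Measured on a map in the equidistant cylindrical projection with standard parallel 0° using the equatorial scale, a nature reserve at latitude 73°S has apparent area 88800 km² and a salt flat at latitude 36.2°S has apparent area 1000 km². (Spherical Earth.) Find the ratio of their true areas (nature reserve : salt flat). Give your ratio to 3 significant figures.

32.2

Plate carrée has h = 1 and k = sec φ, giving areal scale sec φ; true area = (apparent area) · cos φ.
True area of nature reserve: 88800 × cos(73°) = 88800 × 0.2924 = 25960 km².
True area of salt flat: 1000 × cos(36.2°) = 1000 × 0.8070 = 807.0 km².
Ratio = 25960 / 807.0 ≈ 32.2.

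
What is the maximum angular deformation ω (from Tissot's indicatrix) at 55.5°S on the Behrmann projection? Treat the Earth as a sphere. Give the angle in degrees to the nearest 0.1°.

47.3°

Behrmann is a cylindrical equal-area projection with standard parallels at ±30°. A cylindrical equal-area projection with standard parallel φ₀ has meridian scale h = cos φ / cos φ₀ and parallel scale k = cos φ₀ / cos φ (so areas are preserved, h·k = 1).
At 55.5°: h = 0.6540, k = 1.529; principal scales a = 1.529, b = 0.6540.
sin(ω/2) = (a − b)/(a + b) = 0.8750/2.183 = 0.4008, so ω = 2 arcsin(0.4008) ≈ 47.3°.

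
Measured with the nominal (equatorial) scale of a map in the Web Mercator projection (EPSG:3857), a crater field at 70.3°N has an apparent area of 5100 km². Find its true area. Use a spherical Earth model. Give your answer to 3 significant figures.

The Mercator projection is conformal; its linear scale factor is the same in every direction and equals sec φ = 1/cos φ.
Areal scale = k² = sec²φ = 1/cos²(70.3°) = 1/0.3371² = 8.800.
True area = apparent / (areal scale) = 5100 / 8.800 ≈ 580 km².

580 km²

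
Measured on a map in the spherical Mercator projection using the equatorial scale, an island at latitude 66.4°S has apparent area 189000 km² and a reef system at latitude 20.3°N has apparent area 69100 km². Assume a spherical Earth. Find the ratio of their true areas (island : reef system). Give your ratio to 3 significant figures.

Since Mercator area scale is 1/cos²φ, the true area equals the apparent area multiplied by cos²φ.
True area of island: 189000 × cos²(66.4°) = 189000 × 0.1603 = 30290 km².
True area of reef system: 69100 × cos²(20.3°) = 69100 × 0.8796 = 60780 km².
Ratio = 30290 / 60780 ≈ 0.498.

0.498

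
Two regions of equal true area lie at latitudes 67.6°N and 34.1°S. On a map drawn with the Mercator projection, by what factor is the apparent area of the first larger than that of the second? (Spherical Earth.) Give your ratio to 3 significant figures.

4.72

On Mercator, area is exaggerated by sec²φ = 1/cos²φ.
At 67.6°: sec²(67.6°) = 1/0.3811² = 6.886.
At 34.1°: sec²(34.1°) = 1/0.8281² = 1.458.
Ratio = 6.886/1.458 = cos²(34.1°)/cos²(67.6°) ≈ 4.72.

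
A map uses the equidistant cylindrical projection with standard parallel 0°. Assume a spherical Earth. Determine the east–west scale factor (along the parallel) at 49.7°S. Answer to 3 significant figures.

Plate carrée maps x = Rλ, y = Rφ. The meridian scale is h = 1 and the parallel scale is k = 1/cos φ = sec φ.
k = 1/cos 49.7° = 1/0.6468 = 1.546.

1.55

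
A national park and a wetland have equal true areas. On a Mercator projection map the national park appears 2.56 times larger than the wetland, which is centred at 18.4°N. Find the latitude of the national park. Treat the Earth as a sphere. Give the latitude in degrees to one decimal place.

53.6°

For equal true areas on Mercator, apparent areas scale as sec²φ, so the ratio is cos²φ₂ / cos²φ₁.
cos²φ₂ / cos²φ₁ = 2.56  ⇒  cos φ₁ = cos 18.4° / √2.56 = 0.9489/1.600 = 0.5930.
φ₁ = arccos(0.5930) ≈ 53.6°.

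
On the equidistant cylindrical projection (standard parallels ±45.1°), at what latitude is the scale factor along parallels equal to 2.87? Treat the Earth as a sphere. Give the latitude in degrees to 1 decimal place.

In the equirectangular projection with standard parallel φ₀ = 45.1° (x = Rλ cos φ₀, y = Rφ), meridians are true-scale (h = 1) and the parallel scale is k = cos φ₀ / cos φ.
k = cos φ₀ / cos φ = 2.87  ⇒  cos φ = cos 45.1° / 2.87 = 0.2459.
φ = arccos(0.2459) ≈ 75.8°.

75.8°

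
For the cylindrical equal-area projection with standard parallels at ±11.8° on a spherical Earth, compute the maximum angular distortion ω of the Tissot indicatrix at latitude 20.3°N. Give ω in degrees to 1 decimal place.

4.9°

A cylindrical equal-area projection with standard parallel φ₀ has meridian scale h = cos φ / cos φ₀ and parallel scale k = cos φ₀ / cos φ (so areas are preserved, h·k = 1).
At 20.3°: h = 0.9581, k = 1.044; principal scales a = 1.044, b = 0.9581.
sin(ω/2) = (a − b)/(a + b) = 0.08556/2.002 = 0.04274, so ω = 2 arcsin(0.04274) ≈ 4.9°.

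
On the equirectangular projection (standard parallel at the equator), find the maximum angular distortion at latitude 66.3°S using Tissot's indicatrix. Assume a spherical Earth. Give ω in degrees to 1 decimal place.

For the equirectangular projection with φ₀ = 0 (plate carrée), h = 1 along meridians and k = sec φ along parallels.
At 66.3°: h = 1.000, k = 2.488; principal scales a = 2.488, b = 1.000.
sin(ω/2) = (a − b)/(a + b) = 1.488/3.488 = 0.4266, so ω = 2 arcsin(0.4266) ≈ 50.5°.

50.5°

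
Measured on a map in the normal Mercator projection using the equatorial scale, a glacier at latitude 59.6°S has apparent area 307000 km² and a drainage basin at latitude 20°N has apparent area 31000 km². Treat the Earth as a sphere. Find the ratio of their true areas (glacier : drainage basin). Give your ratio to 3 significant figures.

On Mercator the areal scale is sec²φ, so true area = apparent × cos²φ.
True area of glacier: 307000 × cos²(59.6°) = 307000 × 0.2561 = 78610 km².
True area of drainage basin: 31000 × cos²(20°) = 31000 × 0.8830 = 27370 km².
Ratio = 78610 / 27370 ≈ 2.87.

2.87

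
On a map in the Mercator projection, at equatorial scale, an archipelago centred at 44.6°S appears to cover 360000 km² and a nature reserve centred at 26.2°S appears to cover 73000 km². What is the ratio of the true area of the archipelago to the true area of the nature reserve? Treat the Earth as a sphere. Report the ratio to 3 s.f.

Mercator's areal exaggeration is sec²φ; hence true area = (apparent area) · cos²φ.
True area of archipelago: 360000 × cos²(44.6°) = 360000 × 0.5070 = 182500 km².
True area of nature reserve: 73000 × cos²(26.2°) = 73000 × 0.8051 = 58770 km².
Ratio = 182500 / 58770 ≈ 3.11.

3.11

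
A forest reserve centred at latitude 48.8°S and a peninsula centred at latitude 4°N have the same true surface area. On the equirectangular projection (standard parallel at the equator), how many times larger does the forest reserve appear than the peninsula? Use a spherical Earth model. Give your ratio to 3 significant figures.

1.51

In the plate carrée (x = Rλ, y = Rφ), meridians are true-scale (h = 1) and parallels are stretched by k = sec φ.
Areal scale at 48.8°: h·k = 1.000 × 1.518 = 1.518.
Areal scale at 4°: h·k = 1.000 × 1.002 = 1.002.
Ratio = 1.518/1.002 ≈ 1.51.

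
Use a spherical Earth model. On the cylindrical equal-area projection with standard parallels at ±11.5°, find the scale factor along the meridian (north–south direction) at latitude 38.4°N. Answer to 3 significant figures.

A cylindrical equal-area projection with standard parallel φ₀ has meridian scale h = cos φ / cos φ₀ and parallel scale k = cos φ₀ / cos φ (so areas are preserved, h·k = 1).
h = cos 38.4° / cos 11.5° = 0.7837/0.9799 = 0.7997.

0.800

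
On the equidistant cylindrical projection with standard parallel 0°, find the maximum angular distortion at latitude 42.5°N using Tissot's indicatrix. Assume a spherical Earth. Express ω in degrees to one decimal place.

Plate carrée maps x = Rλ, y = Rφ. The meridian scale is h = 1 and the parallel scale is k = 1/cos φ = sec φ.
At 42.5°: h = 1.000, k = 1.356; principal scales a = 1.356, b = 1.000.
sin(ω/2) = (a − b)/(a + b) = 0.3563/2.356 = 0.1512, so ω = 2 arcsin(0.1512) ≈ 17.4°.

17.4°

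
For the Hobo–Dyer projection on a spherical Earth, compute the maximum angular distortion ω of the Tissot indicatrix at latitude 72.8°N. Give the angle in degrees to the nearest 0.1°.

98.2°

Hobo–Dyer is a cylindrical equal-area projection with standard parallels at ±37.5°. For cylindrical equal-area with standard parallel φ₀, h = cos φ / cos φ₀ and k = cos φ₀ / cos φ, so h·k = 1.
At 72.8°: h = 0.3727, k = 2.683; principal scales a = 2.683, b = 0.3727.
sin(ω/2) = (a − b)/(a + b) = 2.310/3.056 = 0.7560, so ω = 2 arcsin(0.7560) ≈ 98.2°.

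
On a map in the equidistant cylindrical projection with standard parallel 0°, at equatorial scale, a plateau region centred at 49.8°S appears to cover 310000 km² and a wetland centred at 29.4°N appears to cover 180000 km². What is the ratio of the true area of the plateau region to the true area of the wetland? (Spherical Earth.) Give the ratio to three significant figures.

1.28

On the plate carrée, areal scale = h·k = 1 × sec φ, so true area = apparent × cos φ.
True area of plateau region: 310000 × cos(49.8°) = 310000 × 0.6455 = 200100 km².
True area of wetland: 180000 × cos(29.4°) = 180000 × 0.8712 = 156800 km².
Ratio = 200100 / 156800 ≈ 1.28.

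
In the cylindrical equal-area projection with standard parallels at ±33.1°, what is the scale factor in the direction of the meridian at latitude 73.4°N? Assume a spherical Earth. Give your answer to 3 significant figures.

Cylindrical equal-area (φ₀ = 33.1°): h = cos φ / cos 33.1° along meridians, k = cos 33.1° / cos φ along parallels; h·k = 1.
h = cos 73.4° / cos 33.1° = 0.2857/0.8377 = 0.3410.

0.341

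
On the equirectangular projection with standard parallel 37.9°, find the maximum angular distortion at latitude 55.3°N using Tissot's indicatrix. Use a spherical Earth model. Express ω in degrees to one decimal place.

18.6°

In the equirectangular projection with standard parallel φ₀ = 37.9° (x = Rλ cos φ₀, y = Rφ), meridians are true-scale (h = 1) and the parallel scale is k = cos φ₀ / cos φ.
At 55.3°: h = 1.000, k = 1.386; principal scales a = 1.386, b = 1.000.
sin(ω/2) = (a − b)/(a + b) = 0.3861/2.386 = 0.1618, so ω = 2 arcsin(0.1618) ≈ 18.6°.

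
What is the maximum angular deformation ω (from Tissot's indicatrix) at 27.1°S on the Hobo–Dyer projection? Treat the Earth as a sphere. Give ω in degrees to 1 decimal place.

The Hobo–Dyer projection is cylindrical equal-area with φ₀ = 37.5°. For cylindrical equal-area with standard parallel φ₀, h = cos φ / cos φ₀ and k = cos φ₀ / cos φ, so h·k = 1.
At 27.1°: h = 1.122, k = 0.8912; principal scales a = 1.122, b = 0.8912.
sin(ω/2) = (a − b)/(a + b) = 0.2309/2.013 = 0.1147, so ω = 2 arcsin(0.1147) ≈ 13.2°.

13.2°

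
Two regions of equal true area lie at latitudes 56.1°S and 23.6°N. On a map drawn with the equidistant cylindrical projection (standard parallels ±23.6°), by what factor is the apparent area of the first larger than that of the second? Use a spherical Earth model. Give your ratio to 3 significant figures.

In the equirectangular projection with standard parallel φ₀ = 23.6° (x = Rλ cos φ₀, y = Rφ), meridians are true-scale (h = 1) and the parallel scale is k = cos φ₀ / cos φ.
Areal scale at 56.1°: h·k = 1.000 × 1.643 = 1.643.
Areal scale at 23.6°: h·k = 1.000 × 1.000 = 1.000.
Ratio = 1.643/1.000 ≈ 1.64.

1.64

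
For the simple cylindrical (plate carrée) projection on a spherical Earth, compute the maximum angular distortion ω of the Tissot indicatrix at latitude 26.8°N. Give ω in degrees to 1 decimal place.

6.5°

For the equirectangular projection with φ₀ = 0 (plate carrée), h = 1 along meridians and k = sec φ along parallels.
At 26.8°: h = 1.000, k = 1.120; principal scales a = 1.120, b = 1.000.
sin(ω/2) = (a − b)/(a + b) = 0.1203/2.120 = 0.05676, so ω = 2 arcsin(0.05676) ≈ 6.5°.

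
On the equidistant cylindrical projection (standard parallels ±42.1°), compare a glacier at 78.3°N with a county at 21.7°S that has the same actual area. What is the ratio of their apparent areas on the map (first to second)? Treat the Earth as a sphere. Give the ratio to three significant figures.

4.58

In the equirectangular projection with standard parallel φ₀ = 42.1° (x = Rλ cos φ₀, y = Rφ), meridians are true-scale (h = 1) and the parallel scale is k = cos φ₀ / cos φ.
Areal scale at 78.3°: h·k = 1.000 × 3.659 = 3.659.
Areal scale at 21.7°: h·k = 1.000 × 0.7986 = 0.7986.
Ratio = 3.659/0.7986 ≈ 4.58.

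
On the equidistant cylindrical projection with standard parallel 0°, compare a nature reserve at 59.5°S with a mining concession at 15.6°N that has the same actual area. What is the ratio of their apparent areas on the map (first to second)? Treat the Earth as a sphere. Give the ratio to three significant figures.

In the plate carrée (x = Rλ, y = Rφ), meridians are true-scale (h = 1) and parallels are stretched by k = sec φ.
Areal scale at 59.5°: h·k = 1.000 × 1.970 = 1.970.
Areal scale at 15.6°: h·k = 1.000 × 1.038 = 1.038.
Ratio = 1.970/1.038 ≈ 1.90.

1.90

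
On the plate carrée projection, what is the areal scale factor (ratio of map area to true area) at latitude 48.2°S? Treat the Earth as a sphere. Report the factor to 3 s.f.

1.50

For the equirectangular projection with φ₀ = 0 (plate carrée), h = 1 along meridians and k = sec φ along parallels.
Areal scale = h·k = 1 × sec φ; at 48.2°, h = 1.000, k = 1.500, so h·k = 1.500.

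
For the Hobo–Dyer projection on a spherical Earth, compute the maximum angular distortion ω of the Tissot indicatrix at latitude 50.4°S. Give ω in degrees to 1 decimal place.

The Hobo–Dyer projection is cylindrical equal-area with φ₀ = 37.5°. For cylindrical equal-area with standard parallel φ₀, h = cos φ / cos φ₀ and k = cos φ₀ / cos φ, so h·k = 1.
At 50.4°: h = 0.8035, k = 1.245; principal scales a = 1.245, b = 0.8035.
sin(ω/2) = (a − b)/(a + b) = 0.4412/2.048 = 0.2154, so ω = 2 arcsin(0.2154) ≈ 24.9°.

24.9°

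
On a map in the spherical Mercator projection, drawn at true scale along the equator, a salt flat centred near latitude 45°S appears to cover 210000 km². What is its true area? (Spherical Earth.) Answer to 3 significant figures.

105000 km²

Mercator is conformal, so the point scale is isotropic: h = k = sec φ = 1/cos φ.
Areal scale = k² = sec²φ = 1/cos²(45°) = 1/0.7071² = 2.000.
True area = apparent / (areal scale) = 210000 / 2.000 ≈ 105000 km².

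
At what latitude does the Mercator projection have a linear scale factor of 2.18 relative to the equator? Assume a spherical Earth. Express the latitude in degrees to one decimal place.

Mercator scale is k = sec φ = 1/cos φ.
1/cos φ = 2.18  ⇒  cos φ = 0.4587  ⇒  φ = arccos(0.4587) ≈ 62.7°.

62.7°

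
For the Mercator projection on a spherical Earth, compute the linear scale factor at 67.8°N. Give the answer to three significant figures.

2.65

For Mercator, h = k = sec φ (a conformal cylindrical projection has a single point scale, 1/cos φ).
k = 1/cos 67.8° = 1/0.3778 = 2.647.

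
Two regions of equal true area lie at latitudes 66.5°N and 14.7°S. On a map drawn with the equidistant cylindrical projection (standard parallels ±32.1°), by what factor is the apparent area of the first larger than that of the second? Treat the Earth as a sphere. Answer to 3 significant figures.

The equidistant cylindrical projection with φ₀ = 32.1° has h = 1 (meridians true) and k = cos φ₀ / cos φ along parallels.
Areal scale at 66.5°: h·k = 1.000 × 2.124 = 2.124.
Areal scale at 14.7°: h·k = 1.000 × 0.8758 = 0.8758.
Ratio = 2.124/0.8758 ≈ 2.43.

2.43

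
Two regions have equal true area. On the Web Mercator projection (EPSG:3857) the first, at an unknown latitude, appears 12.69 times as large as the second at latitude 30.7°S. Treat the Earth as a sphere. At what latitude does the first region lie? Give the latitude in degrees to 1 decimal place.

For equal true areas on Mercator, apparent areas scale as sec²φ, so the ratio is cos²φ₂ / cos²φ₁.
cos²φ₂ / cos²φ₁ = 12.69  ⇒  cos φ₁ = cos 30.7° / √12.69 = 0.8599/3.562 = 0.2414.
φ₁ = arccos(0.2414) ≈ 76.0°.

76.0°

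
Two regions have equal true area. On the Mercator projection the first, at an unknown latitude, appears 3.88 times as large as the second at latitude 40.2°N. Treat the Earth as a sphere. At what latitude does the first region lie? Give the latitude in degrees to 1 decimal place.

On Mercator, (apparent₁)/(apparent₂) = sec²φ₁ / sec²φ₂ when true areas are equal.
cos²φ₂ / cos²φ₁ = 3.88  ⇒  cos φ₁ = cos 40.2° / √3.88 = 0.7638/1.970 = 0.3878.
φ₁ = arccos(0.3878) ≈ 67.2°.

67.2°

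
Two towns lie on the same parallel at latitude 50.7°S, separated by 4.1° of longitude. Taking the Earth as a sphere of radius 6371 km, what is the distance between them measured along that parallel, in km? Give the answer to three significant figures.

289 km

Arc length along a parallel = R cos φ · Δλ (with Δλ in radians).
= 6371 × cos 50.7° × (4.1° × π/180) = 6371 × 0.6334 × 0.07156 ≈ 289 km.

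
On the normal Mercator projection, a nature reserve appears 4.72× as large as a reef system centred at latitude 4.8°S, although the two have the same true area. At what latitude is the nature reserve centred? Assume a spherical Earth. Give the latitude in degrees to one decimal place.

62.7°

Mercator areal scale is sec²φ, so apparent-area ratio = sec²φ₁ / sec²φ₂ = cos²φ₂ / cos²φ₁.
cos²φ₂ / cos²φ₁ = 4.72  ⇒  cos φ₁ = cos 4.8° / √4.72 = 0.9965/2.173 = 0.4587.
φ₁ = arccos(0.4587) ≈ 62.7°.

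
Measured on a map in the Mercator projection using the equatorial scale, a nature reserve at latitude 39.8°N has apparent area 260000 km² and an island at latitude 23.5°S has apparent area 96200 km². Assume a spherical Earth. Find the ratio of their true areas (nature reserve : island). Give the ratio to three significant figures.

1.90

Mercator's areal exaggeration is sec²φ; hence true area = (apparent area) · cos²φ.
True area of nature reserve: 260000 × cos²(39.8°) = 260000 × 0.5903 = 153500 km².
True area of island: 96200 × cos²(23.5°) = 96200 × 0.8410 = 80900 km².
Ratio = 153500 / 80900 ≈ 1.90.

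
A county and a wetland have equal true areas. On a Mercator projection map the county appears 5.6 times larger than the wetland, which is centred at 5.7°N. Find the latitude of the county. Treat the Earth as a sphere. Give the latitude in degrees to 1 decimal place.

Mercator areal scale is sec²φ, so apparent-area ratio = sec²φ₁ / sec²φ₂ = cos²φ₂ / cos²φ₁.
cos²φ₂ / cos²φ₁ = 5.6  ⇒  cos φ₁ = cos 5.7° / √5.6 = 0.9951/2.366 = 0.4205.
φ₁ = arccos(0.4205) ≈ 65.1°.

65.1°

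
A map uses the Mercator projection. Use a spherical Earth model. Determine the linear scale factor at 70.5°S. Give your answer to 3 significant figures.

3.00

The Mercator projection is conformal; its linear scale factor is the same in every direction and equals sec φ = 1/cos φ.
k = 1/cos 70.5° = 1/0.3338 = 2.996.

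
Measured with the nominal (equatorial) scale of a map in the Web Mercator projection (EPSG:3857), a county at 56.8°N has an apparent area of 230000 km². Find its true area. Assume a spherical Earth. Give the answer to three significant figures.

69000 km²

The Mercator projection is conformal; its linear scale factor is the same in every direction and equals sec φ = 1/cos φ.
Areal scale = k² = sec²φ = 1/cos²(56.8°) = 1/0.5476² = 3.335.
True area = apparent / (areal scale) = 230000 / 3.335 ≈ 69000 km².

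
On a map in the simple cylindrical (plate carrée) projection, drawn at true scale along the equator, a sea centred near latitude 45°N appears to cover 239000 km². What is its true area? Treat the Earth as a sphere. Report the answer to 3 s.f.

169000 km²

In the plate carrée (x = Rλ, y = Rφ), meridians are true-scale (h = 1) and parallels are stretched by k = sec φ.
Areal scale = h·k = 1 × sec φ; at 45°, h = 1.000, k = 1.414, so h·k = 1.414.
True area = apparent / (areal scale) = 239000 / 1.414 ≈ 169000 km².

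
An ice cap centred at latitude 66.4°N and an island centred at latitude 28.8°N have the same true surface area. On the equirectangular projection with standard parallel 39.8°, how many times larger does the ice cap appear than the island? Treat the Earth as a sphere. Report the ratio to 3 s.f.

2.19

In the equirectangular projection with standard parallel φ₀ = 39.8° (x = Rλ cos φ₀, y = Rφ), meridians are true-scale (h = 1) and the parallel scale is k = cos φ₀ / cos φ.
Areal scale at 66.4°: h·k = 1.000 × 1.919 = 1.919.
Areal scale at 28.8°: h·k = 1.000 × 0.8767 = 0.8767.
Ratio = 1.919/0.8767 ≈ 2.19.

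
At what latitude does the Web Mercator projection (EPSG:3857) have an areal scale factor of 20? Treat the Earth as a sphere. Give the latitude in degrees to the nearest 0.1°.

77.1°

Mercator areal scale is sec²φ.
sec²φ = 20  ⇒  cos²φ = 0.05000  ⇒  cos φ = 0.2236.
φ = arccos(0.2236) ≈ 77.1°.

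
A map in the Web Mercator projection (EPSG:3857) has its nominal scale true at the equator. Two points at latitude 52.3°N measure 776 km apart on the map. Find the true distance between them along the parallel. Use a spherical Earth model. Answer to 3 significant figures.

For Mercator, h = k = sec φ (a conformal cylindrical projection has a single point scale, 1/cos φ).
Along the parallel at 52.3°, map distances are exaggerated by k = sec 52.3° = 1.635.
True distance = 776 / 1.635 = 776 × cos 52.3° ≈ 475 km.

475 km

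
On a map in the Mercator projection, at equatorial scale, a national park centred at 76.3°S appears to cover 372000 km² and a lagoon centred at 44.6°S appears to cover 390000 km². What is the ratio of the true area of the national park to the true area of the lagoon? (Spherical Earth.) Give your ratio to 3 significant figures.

On Mercator the areal scale is sec²φ, so true area = apparent × cos²φ.
True area of national park: 372000 × cos²(76.3°) = 372000 × 0.05609 = 20870 km².
True area of lagoon: 390000 × cos²(44.6°) = 390000 × 0.5070 = 197700 km².
Ratio = 20870 / 197700 ≈ 0.106.

0.106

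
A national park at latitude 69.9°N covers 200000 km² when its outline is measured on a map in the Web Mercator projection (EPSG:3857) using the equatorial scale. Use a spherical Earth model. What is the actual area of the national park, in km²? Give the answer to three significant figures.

23600 km²

Mercator is conformal, so the point scale is isotropic: h = k = sec φ = 1/cos φ.
Areal scale = k² = sec²φ = 1/cos²(69.9°) = 1/0.3437² = 8.467.
True area = apparent / (areal scale) = 200000 / 8.467 ≈ 23600 km².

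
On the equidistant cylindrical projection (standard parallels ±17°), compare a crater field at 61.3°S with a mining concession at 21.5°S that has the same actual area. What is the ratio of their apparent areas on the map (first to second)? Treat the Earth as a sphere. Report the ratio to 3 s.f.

With standard parallel φ₀ = 17°, the equirectangular projection gives x = Rλ cos φ₀, y = Rφ, so h = 1 and k = cos 17° / cos φ.
Areal scale at 61.3°: h·k = 1.000 × 1.991 = 1.991.
Areal scale at 21.5°: h·k = 1.000 × 1.028 = 1.028.
Ratio = 1.991/1.028 ≈ 1.94.

1.94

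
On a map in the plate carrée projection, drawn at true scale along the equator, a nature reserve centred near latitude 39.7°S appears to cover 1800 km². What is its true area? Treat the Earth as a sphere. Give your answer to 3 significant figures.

Plate carrée maps x = Rλ, y = Rφ. The meridian scale is h = 1 and the parallel scale is k = 1/cos φ = sec φ.
Areal scale = h·k = 1 × sec φ; at 39.7°, h = 1.000, k = 1.300, so h·k = 1.300.
True area = apparent / (areal scale) = 1800 / 1.300 ≈ 1380 km².

1380 km²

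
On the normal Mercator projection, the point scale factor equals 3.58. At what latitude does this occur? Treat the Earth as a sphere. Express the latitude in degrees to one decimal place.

Mercator scale is k = sec φ = 1/cos φ.
1/cos φ = 3.58  ⇒  cos φ = 0.2793  ⇒  φ = arccos(0.2793) ≈ 73.8°.

73.8°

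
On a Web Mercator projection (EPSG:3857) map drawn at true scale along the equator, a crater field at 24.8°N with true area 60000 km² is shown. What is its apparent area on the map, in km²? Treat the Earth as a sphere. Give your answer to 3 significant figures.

72800 km²

Mercator is conformal, so the point scale is isotropic: h = k = sec φ = 1/cos φ.
Areal scale = k² = sec²φ = 1/cos²(24.8°) = 1/0.9078² = 1.214.
Apparent area = 60000 × 1.214 ≈ 72800 km².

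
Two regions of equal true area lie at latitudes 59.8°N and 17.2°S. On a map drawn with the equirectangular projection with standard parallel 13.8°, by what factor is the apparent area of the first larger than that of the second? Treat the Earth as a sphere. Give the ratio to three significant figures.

1.90

In the equirectangular projection with standard parallel φ₀ = 13.8° (x = Rλ cos φ₀, y = Rφ), meridians are true-scale (h = 1) and the parallel scale is k = cos φ₀ / cos φ.
Areal scale at 59.8°: h·k = 1.000 × 1.931 = 1.931.
Areal scale at 17.2°: h·k = 1.000 × 1.017 = 1.017.
Ratio = 1.931/1.017 ≈ 1.90.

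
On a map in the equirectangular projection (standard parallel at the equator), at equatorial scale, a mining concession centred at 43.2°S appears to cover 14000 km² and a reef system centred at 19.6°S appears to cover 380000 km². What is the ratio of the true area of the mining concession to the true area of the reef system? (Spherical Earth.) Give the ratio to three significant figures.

Plate carrée has h = 1 and k = sec φ, giving areal scale sec φ; true area = (apparent area) · cos φ.
True area of mining concession: 14000 × cos(43.2°) = 14000 × 0.7290 = 10210 km².
True area of reef system: 380000 × cos(19.6°) = 380000 × 0.9421 = 358000 km².
Ratio = 10210 / 358000 ≈ 0.0285.

0.0285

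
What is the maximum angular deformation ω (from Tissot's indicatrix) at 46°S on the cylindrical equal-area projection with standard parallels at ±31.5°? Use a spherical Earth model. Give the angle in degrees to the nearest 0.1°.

For cylindrical equal-area with standard parallel φ₀, h = cos φ / cos φ₀ and k = cos φ₀ / cos φ, so h·k = 1.
At 46°: h = 0.8147, k = 1.227; principal scales a = 1.227, b = 0.8147.
sin(ω/2) = (a − b)/(a + b) = 0.4127/2.042 = 0.2021, so ω = 2 arcsin(0.2021) ≈ 23.3°.

23.3°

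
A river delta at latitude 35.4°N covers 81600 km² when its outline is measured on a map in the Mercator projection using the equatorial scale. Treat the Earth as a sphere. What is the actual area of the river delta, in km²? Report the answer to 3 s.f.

For Mercator, h = k = sec φ (a conformal cylindrical projection has a single point scale, 1/cos φ).
Areal scale = k² = sec²φ = 1/cos²(35.4°) = 1/0.8151² = 1.505.
True area = apparent / (areal scale) = 81600 / 1.505 ≈ 54200 km².

54200 km²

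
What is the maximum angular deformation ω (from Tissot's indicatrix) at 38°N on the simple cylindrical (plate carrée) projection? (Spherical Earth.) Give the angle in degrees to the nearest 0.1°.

13.6°

For the equirectangular projection with φ₀ = 0 (plate carrée), h = 1 along meridians and k = sec φ along parallels.
At 38°: h = 1.000, k = 1.269; principal scales a = 1.269, b = 1.000.
sin(ω/2) = (a − b)/(a + b) = 0.2690/2.269 = 0.1186, so ω = 2 arcsin(0.1186) ≈ 13.6°.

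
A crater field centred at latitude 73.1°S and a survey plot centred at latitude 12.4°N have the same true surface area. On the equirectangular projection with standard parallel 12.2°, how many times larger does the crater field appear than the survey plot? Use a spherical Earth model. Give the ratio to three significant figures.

3.36

The equidistant cylindrical projection with φ₀ = 12.2° has h = 1 (meridians true) and k = cos φ₀ / cos φ along parallels.
Areal scale at 73.1°: h·k = 1.000 × 3.362 = 3.362.
Areal scale at 12.4°: h·k = 1.000 × 1.001 = 1.001.
Ratio = 3.362/1.001 ≈ 3.36.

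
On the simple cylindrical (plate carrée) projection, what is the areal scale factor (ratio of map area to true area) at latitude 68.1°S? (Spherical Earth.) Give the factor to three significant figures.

2.68

For the equirectangular projection with φ₀ = 0 (plate carrée), h = 1 along meridians and k = sec φ along parallels.
Areal scale = h·k = 1 × sec φ; at 68.1°, h = 1.000, k = 2.681, so h·k = 2.681.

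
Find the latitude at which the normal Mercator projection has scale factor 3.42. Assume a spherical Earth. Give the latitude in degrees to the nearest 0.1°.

73.0°

Mercator scale is k = sec φ = 1/cos φ.
1/cos φ = 3.42  ⇒  cos φ = 0.2924  ⇒  φ = arccos(0.2924) ≈ 73.0°.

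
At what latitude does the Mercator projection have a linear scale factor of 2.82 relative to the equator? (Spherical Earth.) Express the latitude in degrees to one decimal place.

69.2°

Mercator scale is k = sec φ = 1/cos φ.
1/cos φ = 2.82  ⇒  cos φ = 0.3546  ⇒  φ = arccos(0.3546) ≈ 69.2°.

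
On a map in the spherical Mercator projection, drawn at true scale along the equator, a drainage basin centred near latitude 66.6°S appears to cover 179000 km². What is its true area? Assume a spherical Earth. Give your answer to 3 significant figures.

For Mercator, h = k = sec φ (a conformal cylindrical projection has a single point scale, 1/cos φ).
Areal scale = k² = sec²φ = 1/cos²(66.6°) = 1/0.3971² = 6.340.
True area = apparent / (areal scale) = 179000 / 6.340 ≈ 28200 km².

28200 km²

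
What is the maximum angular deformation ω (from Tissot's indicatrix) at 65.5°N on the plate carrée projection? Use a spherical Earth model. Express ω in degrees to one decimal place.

Plate carrée maps x = Rλ, y = Rφ. The meridian scale is h = 1 and the parallel scale is k = 1/cos φ = sec φ.
At 65.5°: h = 1.000, k = 2.411; principal scales a = 2.411, b = 1.000.
sin(ω/2) = (a − b)/(a + b) = 1.411/3.411 = 0.4137, so ω = 2 arcsin(0.4137) ≈ 48.9°.

48.9°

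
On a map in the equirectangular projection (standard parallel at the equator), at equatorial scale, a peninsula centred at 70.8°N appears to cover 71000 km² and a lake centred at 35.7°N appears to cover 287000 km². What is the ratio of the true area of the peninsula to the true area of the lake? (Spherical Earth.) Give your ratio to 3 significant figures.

Plate carrée has h = 1 and k = sec φ, giving areal scale sec φ; true area = (apparent area) · cos φ.
True area of peninsula: 71000 × cos(70.8°) = 71000 × 0.3289 = 23350 km².
True area of lake: 287000 × cos(35.7°) = 287000 × 0.8121 = 233100 km².
Ratio = 23350 / 233100 ≈ 0.100.

0.100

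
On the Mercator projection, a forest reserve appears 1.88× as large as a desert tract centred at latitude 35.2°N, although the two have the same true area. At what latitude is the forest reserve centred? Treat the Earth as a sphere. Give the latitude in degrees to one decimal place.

For equal true areas on Mercator, apparent areas scale as sec²φ, so the ratio is cos²φ₂ / cos²φ₁.
cos²φ₂ / cos²φ₁ = 1.88  ⇒  cos φ₁ = cos 35.2° / √1.88 = 0.8171/1.371 = 0.5960.
φ₁ = arccos(0.5960) ≈ 53.4°.

53.4°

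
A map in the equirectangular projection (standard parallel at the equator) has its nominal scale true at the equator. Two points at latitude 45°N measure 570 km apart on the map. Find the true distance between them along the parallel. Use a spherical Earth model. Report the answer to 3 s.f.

403 km

In the plate carrée (x = Rλ, y = Rφ), meridians are true-scale (h = 1) and parallels are stretched by k = sec φ.
Along the parallel at 45°, map distances are exaggerated by k = sec 45° = 1.414.
True distance = 570 / 1.414 = 570 × cos 45° ≈ 403 km.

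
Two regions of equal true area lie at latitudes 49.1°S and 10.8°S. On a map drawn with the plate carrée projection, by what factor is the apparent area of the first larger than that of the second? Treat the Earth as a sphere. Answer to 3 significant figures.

1.50

Plate carrée maps x = Rλ, y = Rφ. The meridian scale is h = 1 and the parallel scale is k = 1/cos φ = sec φ.
Areal scale at 49.1°: h·k = 1.000 × 1.527 = 1.527.
Areal scale at 10.8°: h·k = 1.000 × 1.018 = 1.018.
Ratio = 1.527/1.018 ≈ 1.50.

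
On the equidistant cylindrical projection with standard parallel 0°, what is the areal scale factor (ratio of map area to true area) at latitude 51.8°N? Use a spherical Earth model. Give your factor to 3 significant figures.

For the equirectangular projection with φ₀ = 0 (plate carrée), h = 1 along meridians and k = sec φ along parallels.
Areal scale = h·k = 1 × sec φ; at 51.8°, h = 1.000, k = 1.617, so h·k = 1.617.

1.62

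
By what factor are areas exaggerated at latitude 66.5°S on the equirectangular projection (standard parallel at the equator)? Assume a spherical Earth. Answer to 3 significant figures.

In the plate carrée (x = Rλ, y = Rφ), meridians are true-scale (h = 1) and parallels are stretched by k = sec φ.
Areal scale = h·k = 1 × sec φ; at 66.5°, h = 1.000, k = 2.508, so h·k = 2.508.

2.51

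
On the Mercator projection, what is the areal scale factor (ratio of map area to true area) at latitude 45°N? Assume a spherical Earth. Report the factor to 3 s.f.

2.00

Mercator is conformal, so the point scale is isotropic: h = k = sec φ = 1/cos φ.
Areal scale = k² = sec²φ = 1/cos²(45°) = 1/0.7071² = 2.000.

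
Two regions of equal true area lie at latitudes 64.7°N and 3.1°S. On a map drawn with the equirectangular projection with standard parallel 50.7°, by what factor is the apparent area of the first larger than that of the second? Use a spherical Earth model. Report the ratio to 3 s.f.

2.34

With standard parallel φ₀ = 50.7°, the equirectangular projection gives x = Rλ cos φ₀, y = Rφ, so h = 1 and k = cos 50.7° / cos φ.
Areal scale at 64.7°: h·k = 1.000 × 1.482 = 1.482.
Areal scale at 3.1°: h·k = 1.000 × 0.6343 = 0.6343.
Ratio = 1.482/0.6343 ≈ 2.34.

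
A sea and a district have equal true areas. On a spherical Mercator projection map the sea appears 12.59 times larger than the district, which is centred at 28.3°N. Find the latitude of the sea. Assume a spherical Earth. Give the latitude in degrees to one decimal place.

75.6°

For equal true areas on Mercator, apparent areas scale as sec²φ, so the ratio is cos²φ₂ / cos²φ₁.
cos²φ₂ / cos²φ₁ = 12.59  ⇒  cos φ₁ = cos 28.3° / √12.59 = 0.8805/3.548 = 0.2481.
φ₁ = arccos(0.2481) ≈ 75.6°.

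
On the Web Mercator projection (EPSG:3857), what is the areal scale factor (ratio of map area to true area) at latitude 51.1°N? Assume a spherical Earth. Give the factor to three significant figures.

Mercator is conformal, so the point scale is isotropic: h = k = sec φ = 1/cos φ.
Areal scale = k² = sec²φ = 1/cos²(51.1°) = 1/0.6280² = 2.536.

2.54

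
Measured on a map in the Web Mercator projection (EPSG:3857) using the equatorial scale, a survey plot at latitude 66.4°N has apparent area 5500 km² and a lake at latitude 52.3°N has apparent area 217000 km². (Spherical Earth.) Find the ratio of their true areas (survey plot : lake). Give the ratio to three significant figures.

Since Mercator area scale is 1/cos²φ, the true area equals the apparent area multiplied by cos²φ.
True area of survey plot: 5500 × cos²(66.4°) = 5500 × 0.1603 = 881.5 km².
True area of lake: 217000 × cos²(52.3°) = 217000 × 0.3740 = 81150 km².
Ratio = 881.5 / 81150 ≈ 0.0109.

0.0109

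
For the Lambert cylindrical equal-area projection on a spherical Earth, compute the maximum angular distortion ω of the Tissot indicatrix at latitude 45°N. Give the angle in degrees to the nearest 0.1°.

38.9°

The Lambert cylindrical equal-area projection is the cylindrical equal-area projection with its standard parallel at the equator (φ₀ = 0). A cylindrical equal-area projection with standard parallel φ₀ has meridian scale h = cos φ / cos φ₀ and parallel scale k = cos φ₀ / cos φ (so areas are preserved, h·k = 1).
At 45°: h = 0.7071, k = 1.414; principal scales a = 1.414, b = 0.7071.
sin(ω/2) = (a − b)/(a + b) = 0.7071/2.121 = 0.3333, so ω = 2 arcsin(0.3333) ≈ 38.9°.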